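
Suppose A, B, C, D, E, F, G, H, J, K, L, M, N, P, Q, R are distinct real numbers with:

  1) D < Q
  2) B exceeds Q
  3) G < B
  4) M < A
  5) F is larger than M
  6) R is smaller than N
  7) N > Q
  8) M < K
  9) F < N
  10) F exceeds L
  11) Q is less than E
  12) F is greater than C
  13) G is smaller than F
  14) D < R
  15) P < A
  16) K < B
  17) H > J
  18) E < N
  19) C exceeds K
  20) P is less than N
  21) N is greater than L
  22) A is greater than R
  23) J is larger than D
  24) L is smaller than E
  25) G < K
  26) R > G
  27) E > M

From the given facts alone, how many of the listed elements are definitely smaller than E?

4

Directly below E: M, Q, L.
One step further: D (4 so far).
Nothing else is reachable below E; 4 in all.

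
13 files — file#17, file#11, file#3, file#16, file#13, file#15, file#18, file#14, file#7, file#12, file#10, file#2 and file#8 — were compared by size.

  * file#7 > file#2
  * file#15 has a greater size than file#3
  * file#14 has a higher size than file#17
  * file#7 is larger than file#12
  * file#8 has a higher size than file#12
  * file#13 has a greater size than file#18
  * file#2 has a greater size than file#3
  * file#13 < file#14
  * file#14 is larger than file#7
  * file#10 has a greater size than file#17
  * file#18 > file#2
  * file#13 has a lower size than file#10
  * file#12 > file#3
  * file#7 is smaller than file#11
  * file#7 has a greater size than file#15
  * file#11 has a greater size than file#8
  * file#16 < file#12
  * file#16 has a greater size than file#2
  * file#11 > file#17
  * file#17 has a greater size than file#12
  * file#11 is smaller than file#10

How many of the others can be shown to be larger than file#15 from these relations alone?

4

Directly above file#15: file#7.
One step further: file#11, file#14 (3 so far).
One step further: file#10 (4 so far).
No other element is forced above file#15 by the given relations, so the count is 4.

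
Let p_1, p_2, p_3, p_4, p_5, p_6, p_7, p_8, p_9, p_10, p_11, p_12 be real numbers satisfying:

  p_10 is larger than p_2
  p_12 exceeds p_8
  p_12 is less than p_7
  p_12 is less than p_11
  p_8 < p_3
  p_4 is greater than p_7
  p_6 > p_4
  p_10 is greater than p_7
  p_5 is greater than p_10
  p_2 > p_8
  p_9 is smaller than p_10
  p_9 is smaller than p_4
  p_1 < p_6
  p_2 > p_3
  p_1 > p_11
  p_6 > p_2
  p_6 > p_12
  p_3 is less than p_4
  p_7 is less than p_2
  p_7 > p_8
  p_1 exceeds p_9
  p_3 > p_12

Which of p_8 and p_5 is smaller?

p_8 < p_12 and p_12 < p_7 give p_8 < p_7.
Then p_7 < p_2 extends the chain to p_2.
Then p_2 < p_10 extends the chain to p_10.
Then p_10 < p_5 extends the chain to p_5.
So p_8 < p_5; p_8 is the smaller of the two.

p_8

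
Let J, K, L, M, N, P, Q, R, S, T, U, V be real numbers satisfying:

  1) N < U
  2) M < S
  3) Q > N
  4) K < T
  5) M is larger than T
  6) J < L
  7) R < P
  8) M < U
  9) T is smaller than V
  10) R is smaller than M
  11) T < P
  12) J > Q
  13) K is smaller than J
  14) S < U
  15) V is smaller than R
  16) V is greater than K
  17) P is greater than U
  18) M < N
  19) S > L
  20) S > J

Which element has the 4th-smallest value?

Piecing the relations together gives one ordering: K < T < V < R < M < N < Q < J < L < S < U < P.
The 4th smallest is R.

R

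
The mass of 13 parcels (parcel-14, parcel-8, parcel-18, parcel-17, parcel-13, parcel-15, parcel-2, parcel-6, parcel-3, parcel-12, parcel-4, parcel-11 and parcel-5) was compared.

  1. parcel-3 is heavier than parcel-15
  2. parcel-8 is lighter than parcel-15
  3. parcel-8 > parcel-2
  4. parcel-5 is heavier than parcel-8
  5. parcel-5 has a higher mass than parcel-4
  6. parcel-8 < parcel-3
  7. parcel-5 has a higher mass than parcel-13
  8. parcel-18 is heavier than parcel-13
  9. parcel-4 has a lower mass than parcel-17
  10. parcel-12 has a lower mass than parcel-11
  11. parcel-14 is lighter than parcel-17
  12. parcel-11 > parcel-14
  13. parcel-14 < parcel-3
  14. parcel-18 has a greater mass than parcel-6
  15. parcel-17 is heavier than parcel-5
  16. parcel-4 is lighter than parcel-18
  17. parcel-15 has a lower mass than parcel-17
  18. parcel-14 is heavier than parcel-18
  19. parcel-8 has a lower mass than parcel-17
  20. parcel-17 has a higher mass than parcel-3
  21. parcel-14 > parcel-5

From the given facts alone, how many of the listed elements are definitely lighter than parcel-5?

4

From parcel-5 the given relations immediately reach parcel-13, parcel-4, parcel-8.
From those, parcel-2 — 4 in total.
No other element is forced below parcel-5 by the given relations, so the count is 4.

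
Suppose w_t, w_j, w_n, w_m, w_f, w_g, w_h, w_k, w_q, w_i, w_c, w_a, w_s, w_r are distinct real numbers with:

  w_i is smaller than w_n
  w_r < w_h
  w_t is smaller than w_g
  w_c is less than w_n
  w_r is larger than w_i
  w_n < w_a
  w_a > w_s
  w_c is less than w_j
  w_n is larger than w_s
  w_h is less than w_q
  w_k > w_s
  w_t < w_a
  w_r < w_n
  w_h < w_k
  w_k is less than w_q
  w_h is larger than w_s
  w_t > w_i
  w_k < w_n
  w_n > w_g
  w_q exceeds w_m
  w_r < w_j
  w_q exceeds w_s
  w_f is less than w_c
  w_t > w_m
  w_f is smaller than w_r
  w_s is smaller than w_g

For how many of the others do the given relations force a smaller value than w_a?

Directly below w_a: w_s, w_t, w_n.
One step further: w_i, w_r, w_m, w_c, w_k, w_g (9 so far).
One step further: w_f, w_h (11 so far).
No other element is forced below w_a by the given relations, so the count is 11.

11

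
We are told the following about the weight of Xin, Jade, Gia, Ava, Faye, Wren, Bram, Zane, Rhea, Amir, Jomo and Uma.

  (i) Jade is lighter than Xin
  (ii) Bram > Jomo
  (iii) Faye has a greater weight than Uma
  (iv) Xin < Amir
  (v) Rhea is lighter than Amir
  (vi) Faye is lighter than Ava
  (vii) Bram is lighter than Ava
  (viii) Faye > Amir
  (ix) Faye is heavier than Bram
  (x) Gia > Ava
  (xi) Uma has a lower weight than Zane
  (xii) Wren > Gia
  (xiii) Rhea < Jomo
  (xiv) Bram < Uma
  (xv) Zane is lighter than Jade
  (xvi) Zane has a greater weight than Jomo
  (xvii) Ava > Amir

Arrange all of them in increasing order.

Nothing is placed below Rhea, so it is least; from there Rhea < Jomo; Jomo < Bram; Bram < Uma; Uma < Zane; Zane < Jade; Jade < Xin; Xin < Amir; Amir < Faye; Faye < Ava; Ava < Gia; Gia < Wren, each given directly.

Rhea < Jomo < Bram < Uma < Zane < Jade < Xin < Amir < Faye < Ava < Gia < Wren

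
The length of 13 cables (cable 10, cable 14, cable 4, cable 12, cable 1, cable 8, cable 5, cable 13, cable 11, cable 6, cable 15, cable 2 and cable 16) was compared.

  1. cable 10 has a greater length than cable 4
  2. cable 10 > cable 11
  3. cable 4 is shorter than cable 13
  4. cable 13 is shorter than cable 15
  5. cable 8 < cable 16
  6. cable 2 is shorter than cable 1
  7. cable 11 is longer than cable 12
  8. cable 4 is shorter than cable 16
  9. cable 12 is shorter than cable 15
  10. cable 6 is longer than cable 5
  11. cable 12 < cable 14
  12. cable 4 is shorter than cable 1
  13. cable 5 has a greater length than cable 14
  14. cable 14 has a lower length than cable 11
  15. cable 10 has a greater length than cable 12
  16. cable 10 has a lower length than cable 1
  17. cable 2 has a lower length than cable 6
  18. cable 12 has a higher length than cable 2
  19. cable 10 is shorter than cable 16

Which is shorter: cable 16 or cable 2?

cable 2

Link the given pairs in sequence: cable 2 < cable 12; cable 12 < cable 14; cable 14 < cable 11; cable 11 < cable 10; cable 10 < cable 16.
Together: cable 2 < cable 12 < cable 14 < cable 11 < cable 10 < cable 16.
So cable 2 < cable 16; cable 2 is the shorter of the two.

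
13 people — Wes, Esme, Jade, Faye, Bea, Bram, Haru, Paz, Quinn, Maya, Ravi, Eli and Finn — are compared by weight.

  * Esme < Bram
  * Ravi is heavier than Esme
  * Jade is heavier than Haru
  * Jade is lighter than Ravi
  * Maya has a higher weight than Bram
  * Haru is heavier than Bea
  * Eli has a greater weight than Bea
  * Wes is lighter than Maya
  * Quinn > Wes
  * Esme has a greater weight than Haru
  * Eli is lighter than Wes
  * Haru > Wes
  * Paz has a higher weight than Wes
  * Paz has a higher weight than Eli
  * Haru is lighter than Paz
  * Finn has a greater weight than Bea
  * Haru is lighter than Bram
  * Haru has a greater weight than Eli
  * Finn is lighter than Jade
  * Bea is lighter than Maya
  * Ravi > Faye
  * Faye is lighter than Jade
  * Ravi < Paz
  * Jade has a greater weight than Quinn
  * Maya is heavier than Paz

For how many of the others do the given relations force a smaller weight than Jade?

7

The elements the relations force below Jade are Bea, Finn, Eli, Wes, Haru, Faye, Quinn — no chain reaches any other.
That is 7.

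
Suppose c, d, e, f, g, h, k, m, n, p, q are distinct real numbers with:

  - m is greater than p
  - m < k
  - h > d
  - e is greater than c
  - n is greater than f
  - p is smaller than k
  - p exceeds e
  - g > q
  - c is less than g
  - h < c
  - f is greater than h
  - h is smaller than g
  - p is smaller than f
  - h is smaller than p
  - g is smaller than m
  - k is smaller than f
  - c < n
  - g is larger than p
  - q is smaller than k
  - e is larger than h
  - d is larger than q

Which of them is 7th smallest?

g

The consecutive relations fix a unique order: q < d < h < c < e < p < g < m < k < f < n.
The 7th smallest is g.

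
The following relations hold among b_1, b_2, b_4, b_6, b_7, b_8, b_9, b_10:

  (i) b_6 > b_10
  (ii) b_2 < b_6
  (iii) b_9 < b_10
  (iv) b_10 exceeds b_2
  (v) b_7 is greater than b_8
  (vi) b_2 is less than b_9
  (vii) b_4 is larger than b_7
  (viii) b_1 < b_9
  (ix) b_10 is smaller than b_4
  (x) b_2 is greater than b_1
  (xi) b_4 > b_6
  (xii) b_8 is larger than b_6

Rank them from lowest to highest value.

The consecutive links are each given: b_1 < b_2; b_2 < b_9; b_9 < b_10; b_10 < b_6; b_6 < b_8; b_8 < b_7; b_7 < b_4.

b_1 < b_2 < b_9 < b_10 < b_6 < b_8 < b_7 < b_4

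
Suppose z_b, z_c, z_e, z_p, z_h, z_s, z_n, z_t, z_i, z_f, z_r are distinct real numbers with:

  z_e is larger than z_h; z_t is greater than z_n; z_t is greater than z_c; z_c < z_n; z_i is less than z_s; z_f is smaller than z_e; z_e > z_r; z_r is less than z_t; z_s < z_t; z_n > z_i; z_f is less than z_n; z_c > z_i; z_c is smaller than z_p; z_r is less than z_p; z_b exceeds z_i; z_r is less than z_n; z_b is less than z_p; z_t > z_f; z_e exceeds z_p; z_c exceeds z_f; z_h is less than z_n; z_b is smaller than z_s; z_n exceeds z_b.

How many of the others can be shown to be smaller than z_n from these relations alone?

6

From z_n the given relations immediately reach z_r, z_i, z_f, z_c, z_b, z_h.
Nothing else is reachable below z_n; 6 in all.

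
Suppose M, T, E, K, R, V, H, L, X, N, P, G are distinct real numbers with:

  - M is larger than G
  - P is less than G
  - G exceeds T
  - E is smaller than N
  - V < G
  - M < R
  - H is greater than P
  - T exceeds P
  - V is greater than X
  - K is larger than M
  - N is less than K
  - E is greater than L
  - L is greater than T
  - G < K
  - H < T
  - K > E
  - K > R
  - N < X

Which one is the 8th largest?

E

The consecutive relations fix a unique order: P < H < T < L < E < N < X < V < G < M < R < K.
The 8th largest is E.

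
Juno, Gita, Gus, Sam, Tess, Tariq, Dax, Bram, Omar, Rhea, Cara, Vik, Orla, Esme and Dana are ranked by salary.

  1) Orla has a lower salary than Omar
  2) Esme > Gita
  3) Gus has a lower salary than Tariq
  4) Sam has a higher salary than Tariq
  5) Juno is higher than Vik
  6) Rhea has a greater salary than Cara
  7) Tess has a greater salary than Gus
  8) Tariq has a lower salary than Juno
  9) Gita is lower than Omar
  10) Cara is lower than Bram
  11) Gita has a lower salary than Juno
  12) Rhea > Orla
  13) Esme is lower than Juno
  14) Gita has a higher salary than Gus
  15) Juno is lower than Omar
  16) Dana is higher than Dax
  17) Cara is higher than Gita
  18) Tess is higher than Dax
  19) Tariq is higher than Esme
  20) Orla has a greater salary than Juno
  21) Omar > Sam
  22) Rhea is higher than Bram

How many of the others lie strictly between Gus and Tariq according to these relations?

2

The relations place Gus below Tariq. An element lies strictly between them when it is forced above Gus and also forced below Tariq.
Above Gus: {Gita, Esme, Cara, Juno, Sam, Bram, Orla, Omar, Rhea, Tess}. Below Tariq: {Gita, Esme}.
Intersection: {Gita, Esme} — 2.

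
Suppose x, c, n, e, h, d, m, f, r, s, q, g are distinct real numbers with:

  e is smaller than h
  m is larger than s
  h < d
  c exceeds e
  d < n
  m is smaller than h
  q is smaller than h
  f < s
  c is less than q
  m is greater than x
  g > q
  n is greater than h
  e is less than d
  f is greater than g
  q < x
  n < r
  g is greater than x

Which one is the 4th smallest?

x

The consecutive relations fix a unique order: e < c < q < x < g < f < s < m < h < d < n < r.
Counting 4 from the smallest end gives x.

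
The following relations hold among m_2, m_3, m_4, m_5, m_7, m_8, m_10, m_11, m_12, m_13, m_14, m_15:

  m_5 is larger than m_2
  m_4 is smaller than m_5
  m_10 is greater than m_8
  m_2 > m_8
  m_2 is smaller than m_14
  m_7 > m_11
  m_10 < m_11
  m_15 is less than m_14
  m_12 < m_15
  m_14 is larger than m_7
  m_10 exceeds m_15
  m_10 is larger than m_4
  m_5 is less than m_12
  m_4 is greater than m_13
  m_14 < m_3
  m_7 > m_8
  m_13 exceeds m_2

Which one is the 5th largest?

Piecing the relations together gives one ordering: m_8 < m_2 < m_13 < m_4 < m_5 < m_12 < m_15 < m_10 < m_11 < m_7 < m_14 < m_3.
Counting 5 from the largest end gives m_10.

m_10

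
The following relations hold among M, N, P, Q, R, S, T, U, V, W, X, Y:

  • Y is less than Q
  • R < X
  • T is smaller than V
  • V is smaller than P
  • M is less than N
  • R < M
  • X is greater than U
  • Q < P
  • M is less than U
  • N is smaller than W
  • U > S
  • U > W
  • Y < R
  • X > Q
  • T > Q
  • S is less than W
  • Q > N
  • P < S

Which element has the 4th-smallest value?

N

Chaining the given pairs: Y < R < M < N < Q < T < V < P < S < W < U < X.
Counting 4 from the smallest end gives N.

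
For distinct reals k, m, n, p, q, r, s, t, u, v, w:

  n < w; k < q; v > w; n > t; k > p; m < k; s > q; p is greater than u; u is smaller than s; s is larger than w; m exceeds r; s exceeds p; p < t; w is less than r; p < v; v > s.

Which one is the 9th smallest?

q

The consecutive relations fix a unique order: u < p < t < n < w < r < m < k < q < s < v.
Counting 9 from the smallest end gives q.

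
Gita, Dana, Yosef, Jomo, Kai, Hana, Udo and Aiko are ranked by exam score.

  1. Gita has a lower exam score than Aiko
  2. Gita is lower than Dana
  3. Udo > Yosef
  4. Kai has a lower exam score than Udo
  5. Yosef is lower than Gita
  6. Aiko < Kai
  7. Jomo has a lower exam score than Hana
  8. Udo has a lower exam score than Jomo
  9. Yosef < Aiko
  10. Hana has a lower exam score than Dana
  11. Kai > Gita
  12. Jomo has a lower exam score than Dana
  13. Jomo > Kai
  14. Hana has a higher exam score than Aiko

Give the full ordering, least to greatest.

Yosef < Gita < Aiko < Kai < Udo < Jomo < Hana < Dana

The consecutive links are each given: Yosef < Gita; Gita < Aiko; Aiko < Kai; Kai < Udo; Udo < Jomo; Jomo < Hana; Hana < Dana.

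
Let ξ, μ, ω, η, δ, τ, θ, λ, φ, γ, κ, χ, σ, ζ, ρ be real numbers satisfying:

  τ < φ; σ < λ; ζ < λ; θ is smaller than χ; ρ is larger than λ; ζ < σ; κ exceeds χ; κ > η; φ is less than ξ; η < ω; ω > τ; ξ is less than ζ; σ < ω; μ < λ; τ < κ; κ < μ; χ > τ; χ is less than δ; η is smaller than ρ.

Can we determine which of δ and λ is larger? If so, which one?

undetermined

Following every chain through δ: below δ we get θ, τ, χ.
λ is not reached, and no chain runs the other way from λ to δ.
So the given relations leave the order of δ and λ undetermined.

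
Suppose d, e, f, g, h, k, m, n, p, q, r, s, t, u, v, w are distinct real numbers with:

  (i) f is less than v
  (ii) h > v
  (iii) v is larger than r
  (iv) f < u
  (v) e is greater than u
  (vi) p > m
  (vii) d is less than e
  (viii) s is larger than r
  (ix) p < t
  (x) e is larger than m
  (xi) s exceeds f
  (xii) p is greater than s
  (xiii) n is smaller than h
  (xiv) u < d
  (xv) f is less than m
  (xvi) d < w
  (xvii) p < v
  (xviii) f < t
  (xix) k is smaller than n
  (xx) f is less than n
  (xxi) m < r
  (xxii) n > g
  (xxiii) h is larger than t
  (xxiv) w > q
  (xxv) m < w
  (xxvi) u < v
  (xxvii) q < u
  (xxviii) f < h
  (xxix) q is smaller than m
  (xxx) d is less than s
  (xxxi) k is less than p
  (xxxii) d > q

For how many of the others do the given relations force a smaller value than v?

9

The elements the relations force below v are f, q, k, u, d, m, r, s, p — no chain reaches any other.
That is 9.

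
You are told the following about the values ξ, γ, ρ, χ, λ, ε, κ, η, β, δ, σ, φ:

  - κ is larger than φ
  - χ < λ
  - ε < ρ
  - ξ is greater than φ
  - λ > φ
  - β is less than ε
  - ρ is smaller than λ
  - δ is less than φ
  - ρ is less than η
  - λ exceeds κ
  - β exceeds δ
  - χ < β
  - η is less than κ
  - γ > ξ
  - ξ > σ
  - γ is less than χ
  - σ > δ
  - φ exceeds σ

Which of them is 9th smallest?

The consecutive relations fix a unique order: δ < σ < φ < ξ < γ < χ < β < ε < ρ < η < κ < λ.
Counting 9 from the smallest end gives ρ.

ρ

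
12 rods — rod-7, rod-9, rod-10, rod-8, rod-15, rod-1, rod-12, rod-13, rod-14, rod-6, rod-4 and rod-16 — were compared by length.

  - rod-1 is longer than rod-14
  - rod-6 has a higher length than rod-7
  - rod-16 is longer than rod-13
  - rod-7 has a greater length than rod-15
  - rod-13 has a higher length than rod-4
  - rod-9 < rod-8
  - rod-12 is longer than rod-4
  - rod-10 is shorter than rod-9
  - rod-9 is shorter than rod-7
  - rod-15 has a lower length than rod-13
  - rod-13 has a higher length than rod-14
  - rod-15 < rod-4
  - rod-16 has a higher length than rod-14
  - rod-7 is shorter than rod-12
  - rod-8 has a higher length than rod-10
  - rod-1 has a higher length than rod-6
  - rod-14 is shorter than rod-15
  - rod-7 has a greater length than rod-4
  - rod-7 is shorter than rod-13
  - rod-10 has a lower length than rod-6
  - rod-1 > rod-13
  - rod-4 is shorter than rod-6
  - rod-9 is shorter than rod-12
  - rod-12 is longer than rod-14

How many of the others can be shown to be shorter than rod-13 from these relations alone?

6

From rod-13 the given relations immediately reach rod-14, rod-15, rod-4, rod-7.
From those, rod-9 — 5 in total.
From those, rod-10 — 6 in total.
No other element is forced below rod-13 by the given relations, so the count is 6.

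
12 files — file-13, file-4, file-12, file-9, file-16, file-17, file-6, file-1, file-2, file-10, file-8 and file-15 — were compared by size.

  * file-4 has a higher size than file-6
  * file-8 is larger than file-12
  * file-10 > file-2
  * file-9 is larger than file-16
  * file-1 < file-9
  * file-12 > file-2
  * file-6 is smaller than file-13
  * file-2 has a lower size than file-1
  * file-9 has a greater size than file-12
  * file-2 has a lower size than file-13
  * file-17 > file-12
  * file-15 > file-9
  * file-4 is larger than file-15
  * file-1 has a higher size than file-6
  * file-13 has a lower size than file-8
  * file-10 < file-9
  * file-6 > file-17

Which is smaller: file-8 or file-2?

file-2 < file-12 and file-12 < file-17 give file-2 < file-17.
With file-17 < file-6: file-2 < file-12 < file-17 < file-6.
Then file-6 < file-13 extends the chain to file-13.
With file-13 < file-8: file-2 < file-12 < file-17 < file-6 < file-13 < file-8.
So file-2 < file-8; file-2 is the smaller of the two.

file-2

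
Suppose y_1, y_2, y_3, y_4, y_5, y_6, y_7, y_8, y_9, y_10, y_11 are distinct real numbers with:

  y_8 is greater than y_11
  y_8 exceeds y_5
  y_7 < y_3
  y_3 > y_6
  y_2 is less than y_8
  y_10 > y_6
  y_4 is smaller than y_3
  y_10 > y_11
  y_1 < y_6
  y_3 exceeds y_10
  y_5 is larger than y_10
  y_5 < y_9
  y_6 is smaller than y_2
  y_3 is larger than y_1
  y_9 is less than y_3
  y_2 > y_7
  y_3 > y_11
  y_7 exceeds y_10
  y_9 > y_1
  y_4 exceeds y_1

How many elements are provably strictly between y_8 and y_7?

The relations place y_7 below y_8. An element lies strictly between them when it is forced above y_7 and also forced below y_8.
Above y_7: {y_2, y_3}. Below y_8: {y_1, y_6, y_11, y_10, y_5, y_2}.
Intersection: {y_2} — 1.

1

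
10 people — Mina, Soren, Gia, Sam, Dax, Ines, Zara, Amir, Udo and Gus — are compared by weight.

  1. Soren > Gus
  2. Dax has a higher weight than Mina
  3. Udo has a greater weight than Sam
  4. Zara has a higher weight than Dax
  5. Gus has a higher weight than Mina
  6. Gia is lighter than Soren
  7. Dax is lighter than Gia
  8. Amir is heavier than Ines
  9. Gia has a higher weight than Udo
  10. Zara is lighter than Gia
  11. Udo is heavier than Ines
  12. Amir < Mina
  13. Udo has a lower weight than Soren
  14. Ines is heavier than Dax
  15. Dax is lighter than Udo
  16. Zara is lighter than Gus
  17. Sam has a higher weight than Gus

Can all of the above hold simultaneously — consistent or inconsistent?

We have Dax < Ines stated directly, yet also Ines < Amir < Mina < Dax by chaining the others — so Ines < Dax. Contradiction.

inconsistent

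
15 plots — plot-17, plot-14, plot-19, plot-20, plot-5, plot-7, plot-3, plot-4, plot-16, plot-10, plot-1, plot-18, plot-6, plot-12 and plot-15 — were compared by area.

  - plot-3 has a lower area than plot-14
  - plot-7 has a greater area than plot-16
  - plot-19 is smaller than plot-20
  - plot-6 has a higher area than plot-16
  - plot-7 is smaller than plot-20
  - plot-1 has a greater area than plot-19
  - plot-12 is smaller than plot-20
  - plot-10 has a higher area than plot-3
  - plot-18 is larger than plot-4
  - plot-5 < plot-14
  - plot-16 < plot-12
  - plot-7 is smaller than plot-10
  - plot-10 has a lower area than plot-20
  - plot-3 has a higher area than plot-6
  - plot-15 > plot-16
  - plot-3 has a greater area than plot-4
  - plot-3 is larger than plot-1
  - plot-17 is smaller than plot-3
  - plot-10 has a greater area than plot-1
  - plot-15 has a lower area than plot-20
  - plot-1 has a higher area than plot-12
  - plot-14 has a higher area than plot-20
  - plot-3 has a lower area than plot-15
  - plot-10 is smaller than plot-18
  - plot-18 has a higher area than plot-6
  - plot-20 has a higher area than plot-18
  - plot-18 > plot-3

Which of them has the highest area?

Chaining downward from plot-14: directly below it, plot-5, plot-3, plot-20; then plot-19, plot-6, plot-4, plot-12, plot-1, plot-17, plot-7, plot-10, plot-15, plot-18; then plot-16.
That covers every other element, and nothing is given above plot-14, so plot-14 is the highest area.

plot-14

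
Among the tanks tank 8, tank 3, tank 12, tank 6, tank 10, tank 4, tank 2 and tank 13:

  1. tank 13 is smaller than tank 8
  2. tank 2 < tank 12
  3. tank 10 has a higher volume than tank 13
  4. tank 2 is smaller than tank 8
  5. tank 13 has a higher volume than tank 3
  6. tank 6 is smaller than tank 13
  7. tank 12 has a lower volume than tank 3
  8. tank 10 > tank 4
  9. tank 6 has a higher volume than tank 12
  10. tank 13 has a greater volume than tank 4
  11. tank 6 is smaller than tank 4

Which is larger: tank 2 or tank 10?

tank 10

Link the given pairs in sequence: tank 2 < tank 12; tank 12 < tank 6; tank 6 < tank 4; tank 4 < tank 13; tank 13 < tank 10.
Chaining these gives tank 2 < tank 12 < tank 6 < tank 4 < tank 13 < tank 10.
So tank 2 < tank 10; tank 10 is the larger of the two.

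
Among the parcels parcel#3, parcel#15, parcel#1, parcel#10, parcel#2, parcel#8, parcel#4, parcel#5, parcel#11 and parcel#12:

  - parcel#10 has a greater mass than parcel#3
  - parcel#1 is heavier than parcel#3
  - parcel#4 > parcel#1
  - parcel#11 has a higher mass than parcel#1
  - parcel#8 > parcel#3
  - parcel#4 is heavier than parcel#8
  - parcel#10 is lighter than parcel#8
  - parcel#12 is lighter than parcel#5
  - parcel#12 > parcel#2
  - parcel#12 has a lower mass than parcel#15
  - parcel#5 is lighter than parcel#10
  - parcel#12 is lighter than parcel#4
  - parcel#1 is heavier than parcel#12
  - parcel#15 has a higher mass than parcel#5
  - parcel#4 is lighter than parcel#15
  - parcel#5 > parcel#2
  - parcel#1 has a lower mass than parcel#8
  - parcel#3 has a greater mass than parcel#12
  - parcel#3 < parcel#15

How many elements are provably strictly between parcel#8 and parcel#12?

Chaining upward from parcel#12 reaches: parcel#5, parcel#3, parcel#1, parcel#10, parcel#11, parcel#4, parcel#15.
Chaining downward from parcel#8 reaches: parcel#2, parcel#5, parcel#3, parcel#1, parcel#10.
Strictly between parcel#12 and parcel#8 are those in both lists: parcel#5, parcel#3, parcel#1, parcel#10 — 4 elements.

4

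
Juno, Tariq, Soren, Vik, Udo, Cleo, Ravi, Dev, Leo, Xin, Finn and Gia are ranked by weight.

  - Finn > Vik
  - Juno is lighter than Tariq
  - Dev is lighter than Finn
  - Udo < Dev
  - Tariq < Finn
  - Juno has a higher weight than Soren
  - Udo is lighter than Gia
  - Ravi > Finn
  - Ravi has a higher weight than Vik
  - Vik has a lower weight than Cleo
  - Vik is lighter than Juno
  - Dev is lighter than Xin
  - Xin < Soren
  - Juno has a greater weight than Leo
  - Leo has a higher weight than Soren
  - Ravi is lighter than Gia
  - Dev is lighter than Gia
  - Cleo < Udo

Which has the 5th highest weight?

Piecing the relations together gives one ordering: Vik < Cleo < Udo < Dev < Xin < Soren < Leo < Juno < Tariq < Finn < Ravi < Gia.
The 5th largest is Juno.

Juno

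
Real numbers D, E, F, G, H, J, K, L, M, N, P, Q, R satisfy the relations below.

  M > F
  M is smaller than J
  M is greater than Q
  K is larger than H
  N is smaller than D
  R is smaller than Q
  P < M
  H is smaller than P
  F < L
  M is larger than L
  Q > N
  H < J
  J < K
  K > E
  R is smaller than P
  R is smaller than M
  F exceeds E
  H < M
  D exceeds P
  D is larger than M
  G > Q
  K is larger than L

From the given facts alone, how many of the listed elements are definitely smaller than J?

9

The elements the relations force below J are N, E, H, F, L, R, Q, P, M — no chain reaches any other.
That is 9.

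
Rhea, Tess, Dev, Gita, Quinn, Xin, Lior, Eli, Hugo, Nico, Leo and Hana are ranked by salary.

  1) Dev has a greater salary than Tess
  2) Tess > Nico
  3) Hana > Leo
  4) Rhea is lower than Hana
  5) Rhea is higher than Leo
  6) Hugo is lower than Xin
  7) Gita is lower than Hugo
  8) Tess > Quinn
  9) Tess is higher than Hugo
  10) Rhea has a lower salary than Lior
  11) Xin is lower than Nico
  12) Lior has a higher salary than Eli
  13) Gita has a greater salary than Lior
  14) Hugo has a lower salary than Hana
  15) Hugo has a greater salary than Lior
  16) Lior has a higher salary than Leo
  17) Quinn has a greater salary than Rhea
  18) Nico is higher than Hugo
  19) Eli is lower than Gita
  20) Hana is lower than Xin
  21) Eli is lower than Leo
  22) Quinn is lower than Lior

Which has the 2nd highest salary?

Tess

The consecutive relations fix a unique order: Eli < Leo < Rhea < Quinn < Lior < Gita < Hugo < Hana < Xin < Nico < Tess < Dev.
The 2nd largest is Tess.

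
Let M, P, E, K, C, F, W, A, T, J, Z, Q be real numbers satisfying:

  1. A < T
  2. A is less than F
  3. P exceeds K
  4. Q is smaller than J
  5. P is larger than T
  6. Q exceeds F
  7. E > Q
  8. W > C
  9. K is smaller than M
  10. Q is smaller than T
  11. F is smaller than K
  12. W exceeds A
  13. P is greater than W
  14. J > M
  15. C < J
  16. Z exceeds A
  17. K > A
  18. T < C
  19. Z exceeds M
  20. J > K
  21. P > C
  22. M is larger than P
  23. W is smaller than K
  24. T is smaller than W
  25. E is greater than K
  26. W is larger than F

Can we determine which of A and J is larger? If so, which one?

J

Link the given pairs in sequence: A < F; F < Q; Q < T; T < C; C < W; W < K; K < P; P < M; M < J.
Together: A < F < Q < T < C < W < K < P < M < J.
So J is larger.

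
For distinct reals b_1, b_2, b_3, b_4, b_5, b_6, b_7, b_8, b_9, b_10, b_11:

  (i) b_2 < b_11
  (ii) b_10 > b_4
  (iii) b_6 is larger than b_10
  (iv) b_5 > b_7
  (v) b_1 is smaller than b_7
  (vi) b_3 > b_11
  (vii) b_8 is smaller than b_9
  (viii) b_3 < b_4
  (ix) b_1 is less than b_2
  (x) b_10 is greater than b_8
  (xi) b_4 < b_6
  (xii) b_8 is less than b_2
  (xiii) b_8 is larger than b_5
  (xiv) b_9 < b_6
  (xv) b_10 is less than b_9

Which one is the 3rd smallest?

b_5

The consecutive relations fix a unique order: b_1 < b_7 < b_5 < b_8 < b_2 < b_11 < b_3 < b_4 < b_10 < b_9 < b_6.
The 3rd smallest is b_5.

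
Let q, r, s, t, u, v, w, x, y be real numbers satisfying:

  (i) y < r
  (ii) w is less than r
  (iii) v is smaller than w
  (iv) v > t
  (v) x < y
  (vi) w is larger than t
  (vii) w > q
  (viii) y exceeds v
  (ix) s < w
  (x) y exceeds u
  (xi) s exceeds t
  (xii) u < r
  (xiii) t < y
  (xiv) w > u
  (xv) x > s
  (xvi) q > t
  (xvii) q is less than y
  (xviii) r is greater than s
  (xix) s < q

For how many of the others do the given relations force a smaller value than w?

From w the given relations immediately reach t, s, v, q, u.
Nothing else is reachable below w; 5 in all.

5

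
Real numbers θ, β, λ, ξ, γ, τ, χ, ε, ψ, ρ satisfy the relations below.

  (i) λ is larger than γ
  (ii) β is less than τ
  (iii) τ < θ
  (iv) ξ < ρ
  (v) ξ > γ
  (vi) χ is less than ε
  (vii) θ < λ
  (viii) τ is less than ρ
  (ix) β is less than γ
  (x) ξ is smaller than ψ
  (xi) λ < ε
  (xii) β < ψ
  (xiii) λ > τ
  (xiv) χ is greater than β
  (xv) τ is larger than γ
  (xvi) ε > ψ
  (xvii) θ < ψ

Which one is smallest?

β

Chaining upward from β: directly above it, γ, τ, χ, ψ; then ξ, θ, λ, ε, ρ.
That covers every other element, and nothing is given below β, so β is the smallest.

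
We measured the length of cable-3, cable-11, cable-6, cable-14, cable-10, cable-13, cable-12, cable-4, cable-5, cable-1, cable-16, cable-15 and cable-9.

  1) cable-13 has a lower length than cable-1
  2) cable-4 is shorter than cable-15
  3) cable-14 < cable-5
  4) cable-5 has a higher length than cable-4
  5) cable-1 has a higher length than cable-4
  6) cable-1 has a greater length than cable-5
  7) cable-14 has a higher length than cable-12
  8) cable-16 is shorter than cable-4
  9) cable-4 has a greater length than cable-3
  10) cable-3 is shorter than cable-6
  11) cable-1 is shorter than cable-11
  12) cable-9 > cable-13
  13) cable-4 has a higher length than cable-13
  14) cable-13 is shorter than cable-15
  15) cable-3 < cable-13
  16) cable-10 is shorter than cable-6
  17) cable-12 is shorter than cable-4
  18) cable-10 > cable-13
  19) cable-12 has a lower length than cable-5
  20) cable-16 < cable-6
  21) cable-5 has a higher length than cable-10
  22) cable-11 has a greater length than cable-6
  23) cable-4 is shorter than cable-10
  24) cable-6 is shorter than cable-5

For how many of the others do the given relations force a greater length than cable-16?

7

From cable-16 the given relations immediately reach cable-4, cable-6.
From those, cable-10, cable-5, cable-15, cable-1, cable-11 — 7 in total.
No other element is forced above cable-16 by the given relations, so the count is 7.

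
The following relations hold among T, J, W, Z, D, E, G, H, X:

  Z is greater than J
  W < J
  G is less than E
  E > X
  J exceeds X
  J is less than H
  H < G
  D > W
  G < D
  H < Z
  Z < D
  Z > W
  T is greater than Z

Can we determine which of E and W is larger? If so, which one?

Link the given pairs in sequence: W < J; J < H; H < G; G < E.
Together: W < J < H < G < E.
So E is larger.

E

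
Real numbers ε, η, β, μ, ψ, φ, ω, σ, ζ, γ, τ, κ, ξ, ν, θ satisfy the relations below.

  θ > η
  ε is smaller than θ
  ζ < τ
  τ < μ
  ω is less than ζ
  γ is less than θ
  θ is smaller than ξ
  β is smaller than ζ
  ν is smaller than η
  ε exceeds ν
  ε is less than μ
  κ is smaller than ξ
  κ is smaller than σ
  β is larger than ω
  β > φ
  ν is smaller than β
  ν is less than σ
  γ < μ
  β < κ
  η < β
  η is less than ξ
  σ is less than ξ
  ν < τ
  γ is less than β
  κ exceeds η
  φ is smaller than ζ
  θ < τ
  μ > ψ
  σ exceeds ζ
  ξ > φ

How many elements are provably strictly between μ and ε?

2

Chaining upward from ε reaches: θ, ξ, τ.
Chaining downward from μ reaches: ν, γ, η, ω, ψ, φ, θ, β, ζ, τ.
Strictly between ε and μ are those in both lists: θ, τ — 2 elements.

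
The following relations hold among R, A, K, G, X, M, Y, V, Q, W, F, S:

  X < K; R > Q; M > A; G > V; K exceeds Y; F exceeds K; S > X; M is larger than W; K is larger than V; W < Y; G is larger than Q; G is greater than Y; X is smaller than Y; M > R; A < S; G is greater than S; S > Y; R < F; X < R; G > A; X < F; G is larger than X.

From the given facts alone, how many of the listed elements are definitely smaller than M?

From M the given relations immediately reach A, W, R.
From those, X, Q — 5 in total.
Nothing else is reachable below M; 5 in all.

5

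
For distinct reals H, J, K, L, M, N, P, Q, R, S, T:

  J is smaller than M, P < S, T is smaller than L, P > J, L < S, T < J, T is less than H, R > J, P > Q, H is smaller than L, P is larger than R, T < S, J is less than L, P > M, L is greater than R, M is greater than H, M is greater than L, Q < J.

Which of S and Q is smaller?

Q

Q < J < L < M < P < S, by transitivity through J, L, M, P.
So Q < S; Q is the smaller of the two.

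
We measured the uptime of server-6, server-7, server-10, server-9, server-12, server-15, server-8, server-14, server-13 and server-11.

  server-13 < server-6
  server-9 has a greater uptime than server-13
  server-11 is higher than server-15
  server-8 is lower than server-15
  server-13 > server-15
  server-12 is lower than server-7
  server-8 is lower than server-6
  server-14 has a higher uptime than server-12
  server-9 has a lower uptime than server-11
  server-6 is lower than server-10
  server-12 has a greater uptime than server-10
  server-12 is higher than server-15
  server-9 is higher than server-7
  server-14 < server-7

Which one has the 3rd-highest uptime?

server-7

The consecutive relations fix a unique order: server-8 < server-15 < server-13 < server-6 < server-10 < server-12 < server-14 < server-7 < server-9 < server-11.
Counting 3 from the largest end gives server-7.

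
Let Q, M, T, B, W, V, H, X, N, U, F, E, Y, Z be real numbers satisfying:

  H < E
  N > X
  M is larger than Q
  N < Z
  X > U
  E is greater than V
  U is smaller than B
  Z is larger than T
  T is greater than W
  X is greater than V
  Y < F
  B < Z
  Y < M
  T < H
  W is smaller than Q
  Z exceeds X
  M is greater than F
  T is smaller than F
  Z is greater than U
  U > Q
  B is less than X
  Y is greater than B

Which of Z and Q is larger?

The relevant relations are Q < U; U < B; B < X; X < N; N < Z.
Together: Q < U < B < X < N < Z.
So Q < Z; Z is the larger of the two.

Z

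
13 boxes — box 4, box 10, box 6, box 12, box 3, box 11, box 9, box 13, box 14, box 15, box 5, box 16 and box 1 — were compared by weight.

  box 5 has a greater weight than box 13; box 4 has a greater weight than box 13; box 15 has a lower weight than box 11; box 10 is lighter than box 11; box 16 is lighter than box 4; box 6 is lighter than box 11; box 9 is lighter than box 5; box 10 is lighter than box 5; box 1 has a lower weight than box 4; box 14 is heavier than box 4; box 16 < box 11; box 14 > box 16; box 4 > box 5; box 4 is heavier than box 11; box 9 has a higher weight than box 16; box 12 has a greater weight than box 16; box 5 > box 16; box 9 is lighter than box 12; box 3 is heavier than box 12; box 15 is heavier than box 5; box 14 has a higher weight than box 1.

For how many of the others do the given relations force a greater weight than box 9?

From box 9 the given relations immediately reach box 12, box 5.
From those, box 15, box 3, box 4 — 5 in total.
From those, box 11, box 14 — 7 in total.
Nothing else is reachable above box 9; 7 in all.

7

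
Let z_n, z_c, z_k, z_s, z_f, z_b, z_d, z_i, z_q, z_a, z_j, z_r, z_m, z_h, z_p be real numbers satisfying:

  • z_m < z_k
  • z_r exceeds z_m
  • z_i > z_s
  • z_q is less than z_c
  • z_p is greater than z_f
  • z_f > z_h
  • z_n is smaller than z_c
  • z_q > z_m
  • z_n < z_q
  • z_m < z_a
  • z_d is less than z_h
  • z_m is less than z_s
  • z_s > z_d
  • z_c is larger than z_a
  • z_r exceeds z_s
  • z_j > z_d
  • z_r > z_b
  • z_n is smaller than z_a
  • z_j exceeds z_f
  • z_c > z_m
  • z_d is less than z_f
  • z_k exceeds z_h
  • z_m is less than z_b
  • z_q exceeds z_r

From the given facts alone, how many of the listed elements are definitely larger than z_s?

4

Directly above z_s: z_i, z_r.
One step further: z_q (3 so far).
One step further: z_c (4 so far).
No other element is forced above z_s by the given relations, so the count is 4.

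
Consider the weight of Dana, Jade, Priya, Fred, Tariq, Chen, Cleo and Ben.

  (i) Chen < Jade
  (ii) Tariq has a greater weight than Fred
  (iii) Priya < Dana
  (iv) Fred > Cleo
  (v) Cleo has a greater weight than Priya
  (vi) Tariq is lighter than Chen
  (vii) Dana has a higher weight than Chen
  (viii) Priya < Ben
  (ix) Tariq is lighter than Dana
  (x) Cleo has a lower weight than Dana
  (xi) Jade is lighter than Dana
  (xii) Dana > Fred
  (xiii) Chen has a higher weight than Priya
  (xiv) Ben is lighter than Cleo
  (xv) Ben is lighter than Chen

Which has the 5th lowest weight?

The consecutive relations fix a unique order: Priya < Ben < Cleo < Fred < Tariq < Chen < Jade < Dana.
The 5th smallest is Tariq.

Tariq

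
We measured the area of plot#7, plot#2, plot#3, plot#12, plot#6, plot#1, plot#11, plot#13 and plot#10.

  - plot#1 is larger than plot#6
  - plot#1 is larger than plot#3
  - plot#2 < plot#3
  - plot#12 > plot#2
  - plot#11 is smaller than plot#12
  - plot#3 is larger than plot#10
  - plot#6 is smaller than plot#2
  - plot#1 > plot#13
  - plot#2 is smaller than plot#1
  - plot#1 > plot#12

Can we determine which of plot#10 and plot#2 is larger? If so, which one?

Following every chain through plot#10: above plot#10 we get plot#3, plot#1.
plot#2 is not reached, and no chain runs the other way from plot#2 to plot#10.
So the given relations leave the order of plot#10 and plot#2 undetermined.

undetermined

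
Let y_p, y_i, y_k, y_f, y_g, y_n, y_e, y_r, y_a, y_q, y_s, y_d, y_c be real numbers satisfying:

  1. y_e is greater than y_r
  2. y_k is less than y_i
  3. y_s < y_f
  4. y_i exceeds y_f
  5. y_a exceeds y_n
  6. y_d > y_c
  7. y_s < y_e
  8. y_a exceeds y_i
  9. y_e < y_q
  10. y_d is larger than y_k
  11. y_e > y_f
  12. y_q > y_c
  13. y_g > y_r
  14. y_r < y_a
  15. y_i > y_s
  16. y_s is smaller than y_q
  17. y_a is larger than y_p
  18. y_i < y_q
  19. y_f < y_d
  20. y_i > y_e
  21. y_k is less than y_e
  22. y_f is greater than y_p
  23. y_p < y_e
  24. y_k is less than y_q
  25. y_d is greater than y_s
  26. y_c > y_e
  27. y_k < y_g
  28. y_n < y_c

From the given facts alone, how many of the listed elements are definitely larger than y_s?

From y_s the given relations immediately reach y_f, y_e, y_d, y_i, y_q.
From those, y_c, y_a — 7 in total.
Nothing else is reachable above y_s; 7 in all.

7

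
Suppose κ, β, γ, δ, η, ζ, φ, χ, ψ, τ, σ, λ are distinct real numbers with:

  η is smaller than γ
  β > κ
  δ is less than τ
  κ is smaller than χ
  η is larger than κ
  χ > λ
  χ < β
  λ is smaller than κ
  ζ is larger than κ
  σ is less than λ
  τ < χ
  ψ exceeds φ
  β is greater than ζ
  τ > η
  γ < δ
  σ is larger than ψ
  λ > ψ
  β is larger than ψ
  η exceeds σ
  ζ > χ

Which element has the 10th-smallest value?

The consecutive relations fix a unique order: φ < ψ < σ < λ < κ < η < γ < δ < τ < χ < ζ < β.
Counting 10 from the smallest end gives χ.

χ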